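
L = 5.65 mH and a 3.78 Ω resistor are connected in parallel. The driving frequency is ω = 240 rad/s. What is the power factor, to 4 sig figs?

0.3377

X_L = ωL = 1.356 Ω
Parallel: admittances add. Y = 1/R + 1/(jωL)
Y = (0.2646 − j0.7375) S
|Y| = 0.7835 S → |Z| = 1/|Y| = 1.276 Ω, ∠Z = −∠Y = 70.27°
cos φ = cos(70.27°) = 0.3377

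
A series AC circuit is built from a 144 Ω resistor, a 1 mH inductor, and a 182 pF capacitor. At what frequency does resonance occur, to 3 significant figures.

ω₀ = 1/√(LC) = 1/√(0.001 × 1.82e-10) = 2.344e+06 rad/s
f₀ = ω₀/(2π) = 373 kHz

373 kHz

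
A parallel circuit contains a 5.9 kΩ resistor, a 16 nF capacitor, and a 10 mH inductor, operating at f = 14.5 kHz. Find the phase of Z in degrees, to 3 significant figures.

ω = 2πf = 91110 rad/s
X_L = ωL = 911 Ω
X_C = 1/(ωC) = 686 Ω
Parallel: admittances add. Y = 1/R + 1/(jωL) + jωC
Y = (0.000169 + j0.000360) S
|Y| = 0.000398 S → |Z| = 1/|Y| = 2510 Ω, ∠Z = −∠Y = -64.8°

-64.8°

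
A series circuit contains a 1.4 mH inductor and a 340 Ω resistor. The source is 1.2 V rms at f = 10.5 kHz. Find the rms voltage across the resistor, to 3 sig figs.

ω = 2πf = 65970 rad/s
X_L = ωL = 92.4 Ω
Z = 340 + j92.4 Ω
|Z| = √(340² + 92.4²) = 352 Ω
I = V/|Z| = 3.41 mA
V_R = I·|Z_R| = 0.00341 × 340 = 1.16 V

1.16 V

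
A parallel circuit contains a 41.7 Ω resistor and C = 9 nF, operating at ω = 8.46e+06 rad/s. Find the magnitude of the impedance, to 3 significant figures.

12.5 Ω

X_C = 1/(ωC) = 13.1 Ω
Parallel: admittances add. Y = 1/R + jωC
Y = (0.0240 + j0.0761) S
|Y| = 0.0798 S → |Z| = 1/|Y| = 12.5 Ω, ∠Z = −∠Y = -72.5°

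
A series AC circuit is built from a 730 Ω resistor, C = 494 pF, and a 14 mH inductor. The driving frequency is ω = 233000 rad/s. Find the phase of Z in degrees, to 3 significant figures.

X_L = ωL = 3260 Ω
X_C = 1/(ωC) = 8690 Ω
Net reactance X = X_L − X_C = -5430 Ω
Z = 730 − j5430 Ω
|Z| = √(730² + 5430²) = 5470 Ω
∠Z = arctan(-5430/730) = -82.3°

-82.3°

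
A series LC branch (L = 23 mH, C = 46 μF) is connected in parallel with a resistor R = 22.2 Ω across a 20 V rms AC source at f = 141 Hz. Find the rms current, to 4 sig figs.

ω = 2πf = 885.9 rad/s
X_L = ωL = 20.38 Ω
X_C = 1/(ωC) = 24.54 Ω
Branch 1: Z₁ = R = 22.20 Ω
Branch 2 (series LC): Z₂ = j(X_L − X_C) = −j4.162 Ω
Parallel: Z = Z₁Z₂/(Z₁+Z₂), |Z| = 4.091 Ω, ∠Z = -79.38°
I = V/|Z| = 20/4.091 = 4.889 A

4.889 A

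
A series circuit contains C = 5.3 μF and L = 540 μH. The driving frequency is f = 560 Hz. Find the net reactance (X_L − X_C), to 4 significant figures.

-51.72 Ω

ω = 2πf = 3519 rad/s
X_L = ωL = 1.900 Ω
X_C = 1/(ωC) = 53.62 Ω
X = 1.900 − 53.62 = -51.72 Ω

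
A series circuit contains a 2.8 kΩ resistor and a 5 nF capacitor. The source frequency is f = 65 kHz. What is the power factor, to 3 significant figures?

0.985

ω = 2πf = 408400 rad/s
X_C = 1/(ωC) = 490 Ω
Z = 2800 − j490 Ω
|Z| = √(2800² + 490²) = 2840 Ω
∠Z = arctan(-490/2800) = -9.92°
cos φ = cos(-9.92°) = 0.985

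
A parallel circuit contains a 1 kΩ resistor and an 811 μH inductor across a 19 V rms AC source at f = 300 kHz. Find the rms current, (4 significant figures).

ω = 2πf = 1.885e+06 rad/s
X_L = ωL = 1529 Ω
Parallel: admittances add. Y = 1/R + 1/(jωL)
Y = (0.001000 − j0.0006542) S
|Y| = 0.001195 S → |Z| = 1/|Y| = 836.9 Ω, ∠Z = −∠Y = 33.19°
I = V/|Z| = 19/836.9 = 22.70 mA

22.70 mA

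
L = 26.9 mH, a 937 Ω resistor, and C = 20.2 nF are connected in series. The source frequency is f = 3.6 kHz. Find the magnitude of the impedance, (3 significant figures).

1840 Ω

ω = 2πf = 22620 rad/s
X_L = ωL = 608 Ω
X_C = 1/(ωC) = 2190 Ω
Net reactance X = X_L − X_C = -1580 Ω
Z = 937 − j1580 Ω
|Z| = √(937² + 1580²) = 1840 Ω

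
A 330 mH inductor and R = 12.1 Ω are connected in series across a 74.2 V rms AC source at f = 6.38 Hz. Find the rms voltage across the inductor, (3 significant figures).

54.8 V

ω = 2πf = 40.09 rad/s
X_L = ωL = 13.2 Ω
Z = 12.1 + j13.2 Ω
|Z| = √(12.1² + 13.2²) = 17.9 Ω
I = V/|Z| = 4.14 A
V_L = I·|Z_L| = 4.14 × 13.2 = 54.8 V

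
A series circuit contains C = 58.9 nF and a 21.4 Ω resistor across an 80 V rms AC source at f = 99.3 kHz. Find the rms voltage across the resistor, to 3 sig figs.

ω = 2πf = 623900 rad/s
X_C = 1/(ωC) = 27.2 Ω
Z = 21.4 − j27.2 Ω
|Z| = √(21.4² + 27.2²) = 34.6 Ω
I = V/|Z| = 2.31 A
V_R = I·|Z_R| = 2.31 × 21.4 = 49.5 V

49.5 V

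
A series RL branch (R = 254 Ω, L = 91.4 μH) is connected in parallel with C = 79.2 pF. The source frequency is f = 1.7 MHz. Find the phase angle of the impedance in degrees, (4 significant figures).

24.43°

ω = 2πf = 1.068e+07 rad/s
X_L = ωL = 976.3 Ω
X_C = 1/(ωC) = 1182 Ω
Branch 1 (R+jX_L): Z₁ = 254.0 + j976.3 Ω, |Z₁| = 1009 Ω
Branch 2 (−jX_C): Z₂ = −j1182 Ω
Parallel: Z = Z₁Z₂/(Z₁+Z₂), |Z| = 3648 Ω, ∠Z = 24.43°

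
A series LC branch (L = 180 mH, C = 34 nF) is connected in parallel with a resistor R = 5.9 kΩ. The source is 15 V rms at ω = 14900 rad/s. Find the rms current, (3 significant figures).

X_L = ωL = 2680 Ω
X_C = 1/(ωC) = 1970 Ω
Branch 1: Z₁ = R = 5900 Ω
Branch 2 (series LC): Z₂ = j(X_L − X_C) = j708 Ω
Parallel: Z = Z₁Z₂/(Z₁+Z₂), |Z| = 703 Ω, ∠Z = 83.2°
I = V/|Z| = 15/703 = 21.3 mA

21.3 mA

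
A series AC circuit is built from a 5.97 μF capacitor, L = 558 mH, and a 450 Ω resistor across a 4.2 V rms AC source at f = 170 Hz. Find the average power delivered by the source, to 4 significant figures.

ω = 2πf = 1068 rad/s
X_L = ωL = 596.0 Ω
X_C = 1/(ωC) = 156.8 Ω
Net reactance X = X_L − X_C = 439.2 Ω
Z = 450.0 + j439.2 Ω
|Z| = √(450.0² + 439.2²) = 628.8 Ω
∠Z = arctan(439.2/450.0) = 44.30°
I = V/|Z| = 6.679 mA
P = VI cos φ = 4.2 × 0.006679 × cos(44.30°) = 20.08 mW

20.08 mW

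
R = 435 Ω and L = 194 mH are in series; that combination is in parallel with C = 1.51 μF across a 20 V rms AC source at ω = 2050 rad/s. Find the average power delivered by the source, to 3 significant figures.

501 mW

X_L = ωL = 398 Ω
X_C = 1/(ωC) = 323 Ω
Branch 1 (R+jX_L): Z₁ = 435 + j398 Ω, |Z₁| = 589 Ω
Branch 2 (−jX_C): Z₂ = −j323 Ω
Parallel: Z = Z₁Z₂/(Z₁+Z₂), |Z| = 431 Ω, ∠Z = -57.3°
I = V/|Z| = 46.4 mA
P = VI cos φ = 20 × 0.0464 × cos(-57.3°) = 501 mW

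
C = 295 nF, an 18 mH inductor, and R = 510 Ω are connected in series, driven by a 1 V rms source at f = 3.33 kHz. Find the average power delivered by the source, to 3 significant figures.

1.67 mW

ω = 2πf = 20920 rad/s
X_L = ωL = 377 Ω
X_C = 1/(ωC) = 162 Ω
Net reactance X = X_L − X_C = 215 Ω
Z = 510 + j215 Ω
|Z| = √(510² + 215²) = 553 Ω
∠Z = arctan(215/510) = 22.8°
I = V/|Z| = 1.81 mA
P = VI cos φ = 1 × 0.00181 × cos(22.8°) = 1.67 mW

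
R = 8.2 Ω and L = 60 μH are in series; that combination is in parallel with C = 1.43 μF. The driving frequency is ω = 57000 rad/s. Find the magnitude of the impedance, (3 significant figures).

9.04 Ω

X_L = ωL = 3.42 Ω
X_C = 1/(ωC) = 12.3 Ω
Branch 1 (R+jX_L): Z₁ = 8.20 + j3.42 Ω, |Z₁| = 8.88 Ω
Branch 2 (−jX_C): Z₂ = −j12.3 Ω
Parallel: Z = Z₁Z₂/(Z₁+Z₂), |Z| = 9.04 Ω, ∠Z = -20.2°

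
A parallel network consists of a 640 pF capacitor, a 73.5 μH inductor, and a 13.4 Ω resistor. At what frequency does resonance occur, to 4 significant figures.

733.8 kHz

ω₀ = 1/√(LC) = 1/√(7.35e-05 × 6.4e-10) = 4.611e+06 rad/s
f₀ = ω₀/(2π) = 733.8 kHz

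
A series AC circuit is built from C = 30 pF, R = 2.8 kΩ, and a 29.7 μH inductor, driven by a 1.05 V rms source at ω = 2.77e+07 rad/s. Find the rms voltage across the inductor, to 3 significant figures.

0.306 V

X_L = ωL = 823 Ω
X_C = 1/(ωC) = 1200 Ω
Net reactance X = X_L − X_C = -381 Ω
Z = 2800 − j381 Ω
|Z| = √(2800² + 381²) = 2830 Ω
I = V/|Z| = 372 μA
V_L = I·|Z_L| = 0.000372 × 823 = 0.306 V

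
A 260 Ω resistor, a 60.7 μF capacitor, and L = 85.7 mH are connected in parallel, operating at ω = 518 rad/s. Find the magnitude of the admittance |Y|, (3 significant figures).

9.71 mS

X_L = ωL = 44.4 Ω
X_C = 1/(ωC) = 31.8 Ω
Parallel: admittances add. Y = 1/R + 1/(jωL) + jωC
Y = (0.00385 + j0.00892) S
|Y| = 0.00971 S → |Z| = 1/|Y| = 103 Ω, ∠Z = −∠Y = -66.7°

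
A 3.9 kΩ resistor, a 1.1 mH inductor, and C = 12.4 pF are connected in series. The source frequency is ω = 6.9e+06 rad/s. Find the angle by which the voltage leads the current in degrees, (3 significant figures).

X_L = ωL = 7590 Ω
X_C = 1/(ωC) = 11700 Ω
Net reactance X = X_L − X_C = -4100 Ω
Z = 3900 − j4100 Ω
|Z| = √(3900² + 4100²) = 5660 Ω
∠Z = arctan(-4100/3900) = -46.4°

-46.4°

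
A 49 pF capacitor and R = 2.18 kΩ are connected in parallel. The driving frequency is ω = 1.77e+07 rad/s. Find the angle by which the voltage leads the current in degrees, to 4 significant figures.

-62.13°

X_C = 1/(ωC) = 1153 Ω
Parallel: admittances add. Y = 1/R + jωC
Y = (0.0004587 + j0.0008673) S
|Y| = 0.0009811 S → |Z| = 1/|Y| = 1019 Ω, ∠Z = −∠Y = -62.13°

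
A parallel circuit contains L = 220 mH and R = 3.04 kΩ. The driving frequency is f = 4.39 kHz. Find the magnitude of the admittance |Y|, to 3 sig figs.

368 μS

ω = 2πf = 27580 rad/s
X_L = ωL = 6070 Ω
Parallel: admittances add. Y = 1/R + 1/(jωL)
Y = (0.000329 − j0.000165) S
|Y| = 0.000368 S → |Z| = 1/|Y| = 2720 Ω, ∠Z = −∠Y = 26.6°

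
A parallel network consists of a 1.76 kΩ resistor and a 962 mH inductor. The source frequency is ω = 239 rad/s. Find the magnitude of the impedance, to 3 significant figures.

228 Ω

X_L = ωL = 230 Ω
Parallel: admittances add. Y = 1/R + 1/(jωL)
Y = (0.000568 − j0.00435) S
|Y| = 0.00439 S → |Z| = 1/|Y| = 228 Ω, ∠Z = −∠Y = 82.6°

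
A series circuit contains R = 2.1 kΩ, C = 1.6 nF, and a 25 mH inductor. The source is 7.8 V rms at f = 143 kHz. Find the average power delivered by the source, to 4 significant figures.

267.2 μW

ω = 2πf = 898500 rad/s
X_L = ωL = 22460 Ω
X_C = 1/(ωC) = 695.6 Ω
Net reactance X = X_L − X_C = 21770 Ω
Z = 2100 + j21770 Ω
|Z| = √(2100² + 21770²) = 21870 Ω
∠Z = arctan(21770/2100) = 84.49°
I = V/|Z| = 356.7 μA
P = VI cos φ = 7.8 × 0.0003567 × cos(84.49°) = 267.2 μW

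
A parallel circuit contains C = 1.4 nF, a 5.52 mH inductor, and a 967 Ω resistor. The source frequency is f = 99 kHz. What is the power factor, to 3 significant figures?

0.872

ω = 2πf = 622000 rad/s
X_L = ωL = 3430 Ω
X_C = 1/(ωC) = 1150 Ω
Parallel: admittances add. Y = 1/R + 1/(jωL) + jωC
Y = (0.00103 + j0.000580) S
|Y| = 0.00119 S → |Z| = 1/|Y| = 844 Ω, ∠Z = −∠Y = -29.3°
cos φ = cos(-29.3°) = 0.872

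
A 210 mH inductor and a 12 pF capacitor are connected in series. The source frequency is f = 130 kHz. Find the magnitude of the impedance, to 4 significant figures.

ω = 2πf = 816800 rad/s
X_L = ωL = 171500 Ω
X_C = 1/(ωC) = 102000 Ω
Net reactance X = X_L − X_C = 69510 Ω
Z = j69510 Ω
|Z| = √(0² + 69510²) = 69510 Ω

69510 Ω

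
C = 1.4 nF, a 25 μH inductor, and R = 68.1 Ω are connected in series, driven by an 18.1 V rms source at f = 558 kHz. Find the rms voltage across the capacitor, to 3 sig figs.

27.4 V

ω = 2πf = 3.506e+06 rad/s
X_L = ωL = 87.7 Ω
X_C = 1/(ωC) = 204 Ω
Net reactance X = X_L − X_C = -116 Ω
Z = 68.1 − j116 Ω
|Z| = √(68.1² + 116²) = 135 Ω
I = V/|Z| = 134 mA
V_C = I·|Z_C| = 0.134 × 204 = 27.4 V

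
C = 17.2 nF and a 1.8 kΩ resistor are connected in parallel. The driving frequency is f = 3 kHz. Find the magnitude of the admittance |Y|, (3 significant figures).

643 μS

ω = 2πf = 18850 rad/s
X_C = 1/(ωC) = 3080 Ω
Parallel: admittances add. Y = 1/R + jωC
Y = (0.000556 + j0.000324) S
|Y| = 0.000643 S → |Z| = 1/|Y| = 1550 Ω, ∠Z = −∠Y = -30.3°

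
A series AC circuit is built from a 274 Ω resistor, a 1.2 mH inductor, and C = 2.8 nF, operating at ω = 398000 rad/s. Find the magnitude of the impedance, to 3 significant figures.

501 Ω

X_L = ωL = 478 Ω
X_C = 1/(ωC) = 897 Ω
Net reactance X = X_L − X_C = -420 Ω
Z = 274 − j420 Ω
|Z| = √(274² + 420²) = 501 Ω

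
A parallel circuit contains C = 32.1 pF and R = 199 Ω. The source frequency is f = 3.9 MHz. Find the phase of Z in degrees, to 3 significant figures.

ω = 2πf = 2.45e+07 rad/s
X_C = 1/(ωC) = 1270 Ω
Parallel: admittances add. Y = 1/R + jωC
Y = (0.00503 + j0.000787) S
|Y| = 0.00509 S → |Z| = 1/|Y| = 197 Ω, ∠Z = −∠Y = -8.90°

-8.90°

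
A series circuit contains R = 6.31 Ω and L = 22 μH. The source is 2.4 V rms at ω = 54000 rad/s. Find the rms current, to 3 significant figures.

374 mA

X_L = ωL = 1.19 Ω
Z = 6.31 + j1.19 Ω
|Z| = √(6.31² + 1.19²) = 6.42 Ω
I = V/|Z| = 2.4/6.42 = 374 mA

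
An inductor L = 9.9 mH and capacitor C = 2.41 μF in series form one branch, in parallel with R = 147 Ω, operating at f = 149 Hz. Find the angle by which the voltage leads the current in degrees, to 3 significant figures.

-18.7°

ω = 2πf = 936.2 rad/s
X_L = ωL = 9.27 Ω
X_C = 1/(ωC) = 443 Ω
Branch 1: Z₁ = R = 147 Ω
Branch 2 (series LC): Z₂ = j(X_L − X_C) = −j434 Ω
Parallel: Z = Z₁Z₂/(Z₁+Z₂), |Z| = 139 Ω, ∠Z = -18.7°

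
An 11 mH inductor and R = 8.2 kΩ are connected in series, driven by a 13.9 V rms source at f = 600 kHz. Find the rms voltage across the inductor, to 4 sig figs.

ω = 2πf = 3.77e+06 rad/s
X_L = ωL = 41470 Ω
Z = 8200 + j41470 Ω
|Z| = √(8200² + 41470²) = 42270 Ω
I = V/|Z| = 328.8 μA
V_L = I·|Z_L| = 0.0003288 × 41470 = 13.64 V

13.64 V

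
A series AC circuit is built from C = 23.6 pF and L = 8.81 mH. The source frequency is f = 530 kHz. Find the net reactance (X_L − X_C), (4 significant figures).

ω = 2πf = 3.33e+06 rad/s
X_L = ωL = 29340 Ω
X_C = 1/(ωC) = 12720 Ω
X = 29340 − 12720 = 16610 Ω

16610 Ω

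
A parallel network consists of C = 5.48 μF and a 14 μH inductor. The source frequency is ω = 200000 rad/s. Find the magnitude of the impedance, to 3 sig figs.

X_L = ωL = 2.80 Ω
X_C = 1/(ωC) = 0.912 Ω
Parallel: admittances add. Y = 1/(jωL) + jωC
Y = (0 + j0.739) S
|Y| = 0.739 S → |Z| = 1/|Y| = 1.35 Ω, ∠Z = −∠Y = -90.0°

1.35 Ω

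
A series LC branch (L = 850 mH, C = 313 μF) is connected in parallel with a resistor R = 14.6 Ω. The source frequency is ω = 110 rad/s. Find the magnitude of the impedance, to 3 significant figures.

14.2 Ω

X_L = ωL = 93.5 Ω
X_C = 1/(ωC) = 29.0 Ω
Branch 1: Z₁ = R = 14.6 Ω
Branch 2 (series LC): Z₂ = j(X_L − X_C) = j64.5 Ω
Parallel: Z = Z₁Z₂/(Z₁+Z₂), |Z| = 14.2 Ω, ∠Z = 12.8°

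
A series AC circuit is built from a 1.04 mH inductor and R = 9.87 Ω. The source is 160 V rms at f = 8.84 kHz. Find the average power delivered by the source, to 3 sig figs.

73.6 W

ω = 2πf = 55540 rad/s
X_L = ωL = 57.8 Ω
Z = 9.87 + j57.8 Ω
|Z| = √(9.87² + 57.8²) = 58.6 Ω
∠Z = arctan(57.8/9.87) = 80.3°
I = V/|Z| = 2.73 A
P = VI cos φ = 160 × 2.73 × cos(80.3°) = 73.6 W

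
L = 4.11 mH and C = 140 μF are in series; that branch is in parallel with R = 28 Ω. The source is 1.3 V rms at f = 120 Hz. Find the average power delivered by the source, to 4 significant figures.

60.36 mW

ω = 2πf = 754.0 rad/s
X_L = ωL = 3.099 Ω
X_C = 1/(ωC) = 9.474 Ω
Branch 1: Z₁ = R = 28.00 Ω
Branch 2 (series LC): Z₂ = j(X_L − X_C) = −j6.375 Ω
Parallel: Z = Z₁Z₂/(Z₁+Z₂), |Z| = 6.216 Ω, ∠Z = -77.17°
I = V/|Z| = 209.2 mA
P = VI cos φ = 1.3 × 0.2092 × cos(-77.17°) = 60.36 mW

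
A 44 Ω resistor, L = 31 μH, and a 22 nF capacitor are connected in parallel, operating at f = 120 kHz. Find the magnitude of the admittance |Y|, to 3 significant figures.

ω = 2πf = 754000 rad/s
X_L = ωL = 23.4 Ω
X_C = 1/(ωC) = 60.3 Ω
Parallel: admittances add. Y = 1/R + 1/(jωL) + jωC
Y = (0.0227 − j0.0262) S
|Y| = 0.0347 S → |Z| = 1/|Y| = 28.8 Ω, ∠Z = −∠Y = 49.1°

34.7 mS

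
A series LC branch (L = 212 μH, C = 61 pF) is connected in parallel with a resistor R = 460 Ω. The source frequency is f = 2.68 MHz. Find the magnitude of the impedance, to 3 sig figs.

453 Ω

ω = 2πf = 1.684e+07 rad/s
X_L = ωL = 3570 Ω
X_C = 1/(ωC) = 974 Ω
Branch 1: Z₁ = R = 460 Ω
Branch 2 (series LC): Z₂ = j(X_L − X_C) = j2600 Ω
Parallel: Z = Z₁Z₂/(Z₁+Z₂), |Z| = 453 Ω, ∠Z = 10.0°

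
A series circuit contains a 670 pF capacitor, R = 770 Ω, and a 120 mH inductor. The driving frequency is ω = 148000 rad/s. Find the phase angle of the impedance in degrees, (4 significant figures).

84.27°

X_L = ωL = 17760 Ω
X_C = 1/(ωC) = 10080 Ω
Net reactance X = X_L − X_C = 7675 Ω
Z = 770.0 + j7675 Ω
|Z| = √(770.0² + 7675²) = 7714 Ω
∠Z = arctan(7675/770.0) = 84.27°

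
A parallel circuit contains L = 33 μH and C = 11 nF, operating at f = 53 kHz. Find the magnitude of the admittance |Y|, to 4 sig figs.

ω = 2πf = 333000 rad/s
X_L = ωL = 10.99 Ω
X_C = 1/(ωC) = 273.0 Ω
Parallel: admittances add. Y = 1/(jωL) + jωC
Y = (0 − j0.08733) S
|Y| = 0.08733 S → |Z| = 1/|Y| = 11.45 Ω, ∠Z = −∠Y = 90.00°

87.33 mS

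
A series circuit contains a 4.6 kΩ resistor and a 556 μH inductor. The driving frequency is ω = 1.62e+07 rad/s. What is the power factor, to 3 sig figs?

X_L = ωL = 9010 Ω
Z = 4600 + j9010 Ω
|Z| = √(4600² + 9010²) = 10100 Ω
∠Z = arctan(9010/4600) = 62.9°
cos φ = cos(62.9°) = 0.455

0.455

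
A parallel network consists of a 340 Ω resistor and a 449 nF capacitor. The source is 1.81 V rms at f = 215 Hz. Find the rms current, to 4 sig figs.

5.436 mA

ω = 2πf = 1351 rad/s
X_C = 1/(ωC) = 1649 Ω
Parallel: admittances add. Y = 1/R + jωC
Y = (0.002941 + j0.0006065) S
|Y| = 0.003003 S → |Z| = 1/|Y| = 333.0 Ω, ∠Z = −∠Y = -11.65°
I = V/|Z| = 1.81/333.0 = 5.436 mA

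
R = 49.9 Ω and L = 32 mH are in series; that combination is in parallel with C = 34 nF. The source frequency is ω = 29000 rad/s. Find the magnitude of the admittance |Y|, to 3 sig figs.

106 μS

X_L = ωL = 928 Ω
X_C = 1/(ωC) = 1010 Ω
Branch 1 (R+jX_L): Z₁ = 49.9 + j928 Ω, |Z₁| = 929 Ω
Branch 2 (−jX_C): Z₂ = −j1010 Ω
Parallel: Z = Z₁Z₂/(Z₁+Z₂), |Z| = 9460 Ω, ∠Z = 56.9°
|Y| = 1/|Z| = 106 μS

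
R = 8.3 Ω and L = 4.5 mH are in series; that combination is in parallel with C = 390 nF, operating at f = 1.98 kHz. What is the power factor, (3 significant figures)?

ω = 2πf = 12440 rad/s
X_L = ωL = 56.0 Ω
X_C = 1/(ωC) = 206 Ω
Branch 1 (R+jX_L): Z₁ = 8.30 + j56.0 Ω, |Z₁| = 56.6 Ω
Branch 2 (−jX_C): Z₂ = −j206 Ω
Parallel: Z = Z₁Z₂/(Z₁+Z₂), |Z| = 77.6 Ω, ∠Z = 78.4°
cos φ = cos(78.4°) = 0.201

0.201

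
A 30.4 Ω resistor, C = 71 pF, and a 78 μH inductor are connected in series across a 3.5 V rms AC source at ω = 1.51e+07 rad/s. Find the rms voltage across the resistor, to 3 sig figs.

0.431 V

X_L = ωL = 1180 Ω
X_C = 1/(ωC) = 933 Ω
Net reactance X = X_L − X_C = 245 Ω
Z = 30.4 + j245 Ω
|Z| = √(30.4² + 245²) = 247 Ω
I = V/|Z| = 14.2 mA
V_R = I·|Z_R| = 0.0142 × 30.4 = 0.431 V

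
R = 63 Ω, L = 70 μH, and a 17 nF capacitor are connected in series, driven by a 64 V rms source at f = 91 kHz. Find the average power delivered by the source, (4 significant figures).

ω = 2πf = 571800 rad/s
X_L = ωL = 40.02 Ω
X_C = 1/(ωC) = 102.9 Ω
Net reactance X = X_L − X_C = -62.86 Ω
Z = 63.00 − j62.86 Ω
|Z| = √(63.00² + 62.86²) = 88.99 Ω
∠Z = arctan(-62.86/63.00) = -44.93°
I = V/|Z| = 719.2 mA
P = VI cos φ = 64 × 0.7192 × cos(-44.93°) = 32.58 W

32.58 W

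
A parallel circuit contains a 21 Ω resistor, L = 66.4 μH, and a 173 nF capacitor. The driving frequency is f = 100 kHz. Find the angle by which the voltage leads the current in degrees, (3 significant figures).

-60.7°

ω = 2πf = 628300 rad/s
X_L = ωL = 41.7 Ω
X_C = 1/(ωC) = 9.20 Ω
Parallel: admittances add. Y = 1/R + 1/(jωL) + jωC
Y = (0.0476 + j0.0847) S
|Y| = 0.0972 S → |Z| = 1/|Y| = 10.3 Ω, ∠Z = −∠Y = -60.7°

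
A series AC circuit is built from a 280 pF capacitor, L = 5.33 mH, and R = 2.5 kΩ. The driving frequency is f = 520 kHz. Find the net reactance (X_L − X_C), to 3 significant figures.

ω = 2πf = 3.267e+06 rad/s
X_L = ωL = 17400 Ω
X_C = 1/(ωC) = 1090 Ω
X = 17400 − 1090 = 16300 Ω

16300 Ω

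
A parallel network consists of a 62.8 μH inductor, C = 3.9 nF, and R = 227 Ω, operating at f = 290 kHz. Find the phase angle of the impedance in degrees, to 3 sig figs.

20.3°

ω = 2πf = 1.822e+06 rad/s
X_L = ωL = 114 Ω
X_C = 1/(ωC) = 141 Ω
Parallel: admittances add. Y = 1/R + 1/(jωL) + jωC
Y = (0.00441 − j0.00163) S
|Y| = 0.00470 S → |Z| = 1/|Y| = 213 Ω, ∠Z = −∠Y = 20.3°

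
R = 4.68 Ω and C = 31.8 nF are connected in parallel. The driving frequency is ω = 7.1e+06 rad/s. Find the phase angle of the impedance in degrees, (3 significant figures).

-46.6°

X_C = 1/(ωC) = 4.43 Ω
Parallel: admittances add. Y = 1/R + jωC
Y = (0.214 + j0.226) S
|Y| = 0.311 S → |Z| = 1/|Y| = 3.22 Ω, ∠Z = −∠Y = -46.6°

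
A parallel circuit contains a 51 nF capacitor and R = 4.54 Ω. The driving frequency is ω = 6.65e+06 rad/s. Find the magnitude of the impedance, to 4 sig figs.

2.473 Ω

X_C = 1/(ωC) = 2.949 Ω
Parallel: admittances add. Y = 1/R + jωC
Y = (0.2203 + j0.3392) S
|Y| = 0.4044 S → |Z| = 1/|Y| = 2.473 Ω, ∠Z = −∠Y = -57.00°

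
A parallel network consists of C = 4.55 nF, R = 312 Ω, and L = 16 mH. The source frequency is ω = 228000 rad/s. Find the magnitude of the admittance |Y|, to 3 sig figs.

3.29 mS

X_L = ωL = 3650 Ω
X_C = 1/(ωC) = 964 Ω
Parallel: admittances add. Y = 1/R + 1/(jωL) + jωC
Y = (0.00321 + j0.000763) S
|Y| = 0.00329 S → |Z| = 1/|Y| = 304 Ω, ∠Z = −∠Y = -13.4°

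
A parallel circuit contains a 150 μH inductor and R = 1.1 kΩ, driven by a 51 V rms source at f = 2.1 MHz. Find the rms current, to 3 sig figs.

ω = 2πf = 1.319e+07 rad/s
X_L = ωL = 1980 Ω
Parallel: admittances add. Y = 1/R + 1/(jωL)
Y = (0.000909 − j0.000505) S
|Y| = 0.00104 S → |Z| = 1/|Y| = 961 Ω, ∠Z = −∠Y = 29.1°
I = V/|Z| = 51/961 = 53.0 mA

53.0 mA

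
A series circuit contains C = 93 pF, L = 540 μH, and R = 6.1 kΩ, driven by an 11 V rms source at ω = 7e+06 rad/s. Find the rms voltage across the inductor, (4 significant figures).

X_L = ωL = 3780 Ω
X_C = 1/(ωC) = 1536 Ω
Net reactance X = X_L − X_C = 2244 Ω
Z = 6100 + j2244 Ω
|Z| = √(6100² + 2244²) = 6500 Ω
I = V/|Z| = 1.692 mA
V_L = I·|Z_L| = 0.001692 × 3780 = 6.397 V

6.397 V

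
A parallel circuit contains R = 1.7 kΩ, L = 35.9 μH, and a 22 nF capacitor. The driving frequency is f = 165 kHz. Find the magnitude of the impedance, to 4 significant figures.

243.7 Ω

ω = 2πf = 1.037e+06 rad/s
X_L = ωL = 37.22 Ω
X_C = 1/(ωC) = 43.84 Ω
Parallel: admittances add. Y = 1/R + 1/(jωL) + jωC
Y = (0.0005882 − j0.004060) S
|Y| = 0.004103 S → |Z| = 1/|Y| = 243.7 Ω, ∠Z = −∠Y = 81.76°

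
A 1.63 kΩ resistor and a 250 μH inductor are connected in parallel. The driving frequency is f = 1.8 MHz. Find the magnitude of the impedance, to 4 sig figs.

1412 Ω

ω = 2πf = 1.131e+07 rad/s
X_L = ωL = 2827 Ω
Parallel: admittances add. Y = 1/R + 1/(jωL)
Y = (0.0006135 − j0.0003537) S
|Y| = 0.0007081 S → |Z| = 1/|Y| = 1412 Ω, ∠Z = −∠Y = 29.96°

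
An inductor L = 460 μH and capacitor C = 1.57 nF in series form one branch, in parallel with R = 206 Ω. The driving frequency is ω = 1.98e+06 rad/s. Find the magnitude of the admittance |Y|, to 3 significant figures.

5.14 mS

X_L = ωL = 911 Ω
X_C = 1/(ωC) = 322 Ω
Branch 1: Z₁ = R = 206 Ω
Branch 2 (series LC): Z₂ = j(X_L − X_C) = j589 Ω
Parallel: Z = Z₁Z₂/(Z₁+Z₂), |Z| = 194 Ω, ∠Z = 19.3°
|Y| = 1/|Z| = 5.14 mS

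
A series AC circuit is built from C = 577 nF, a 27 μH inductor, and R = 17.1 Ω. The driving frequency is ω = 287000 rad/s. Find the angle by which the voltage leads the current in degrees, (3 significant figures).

X_L = ωL = 7.75 Ω
X_C = 1/(ωC) = 6.04 Ω
Net reactance X = X_L − X_C = 1.71 Ω
Z = 17.1 + j1.71 Ω
|Z| = √(17.1² + 1.71²) = 17.2 Ω
∠Z = arctan(1.71/17.1) = 5.71°

5.71°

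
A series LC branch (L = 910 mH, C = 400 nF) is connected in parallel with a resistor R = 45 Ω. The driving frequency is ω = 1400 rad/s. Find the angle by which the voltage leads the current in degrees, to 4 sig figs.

-5.026°

X_L = ωL = 1274 Ω
X_C = 1/(ωC) = 1786 Ω
Branch 1: Z₁ = R = 45.00 Ω
Branch 2 (series LC): Z₂ = j(X_L − X_C) = −j511.7 Ω
Parallel: Z = Z₁Z₂/(Z₁+Z₂), |Z| = 44.83 Ω, ∠Z = -5.026°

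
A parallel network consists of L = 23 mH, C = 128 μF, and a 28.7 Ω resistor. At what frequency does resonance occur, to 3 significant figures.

92.8 Hz

ω₀ = 1/√(LC) = 1/√(0.023 × 0.000128) = 582.8 rad/s
f₀ = ω₀/(2π) = 92.8 Hz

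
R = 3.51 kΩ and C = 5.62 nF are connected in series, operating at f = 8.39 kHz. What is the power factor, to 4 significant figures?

0.7208

ω = 2πf = 52720 rad/s
X_C = 1/(ωC) = 3375 Ω
Z = 3510 − j3375 Ω
|Z| = √(3510² + 3375²) = 4870 Ω
∠Z = arctan(-3375/3510) = -43.88°
cos φ = cos(-43.88°) = 0.7208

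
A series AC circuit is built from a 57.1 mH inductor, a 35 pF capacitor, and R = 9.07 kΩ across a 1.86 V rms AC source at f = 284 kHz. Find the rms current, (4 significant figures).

21.54 μA

ω = 2πf = 1.784e+06 rad/s
X_L = ωL = 101900 Ω
X_C = 1/(ωC) = 16010 Ω
Net reactance X = X_L − X_C = 85880 Ω
Z = 9070 + j85880 Ω
|Z| = √(9070² + 85880²) = 86360 Ω
I = V/|Z| = 1.86/86360 = 21.54 μA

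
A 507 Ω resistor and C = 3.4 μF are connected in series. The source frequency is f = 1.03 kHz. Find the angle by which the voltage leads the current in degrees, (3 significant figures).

-5.12°

ω = 2πf = 6472 rad/s
X_C = 1/(ωC) = 45.4 Ω
Z = 507 − j45.4 Ω
|Z| = √(507² + 45.4²) = 509 Ω
∠Z = arctan(-45.4/507) = -5.12°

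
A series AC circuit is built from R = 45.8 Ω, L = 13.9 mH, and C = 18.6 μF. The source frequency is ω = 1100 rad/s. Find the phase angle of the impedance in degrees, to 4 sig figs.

-36.25°

X_L = ωL = 15.29 Ω
X_C = 1/(ωC) = 48.88 Ω
Net reactance X = X_L − X_C = -33.59 Ω
Z = 45.80 − j33.59 Ω
|Z| = √(45.80² + 33.59²) = 56.79 Ω
∠Z = arctan(-33.59/45.80) = -36.25°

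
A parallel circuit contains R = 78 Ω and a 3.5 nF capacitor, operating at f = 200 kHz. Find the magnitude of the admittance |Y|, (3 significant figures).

ω = 2πf = 1.257e+06 rad/s
X_C = 1/(ωC) = 227 Ω
Parallel: admittances add. Y = 1/R + jωC
Y = (0.0128 + j0.00440) S
|Y| = 0.0136 S → |Z| = 1/|Y| = 73.8 Ω, ∠Z = −∠Y = -18.9°

13.6 mS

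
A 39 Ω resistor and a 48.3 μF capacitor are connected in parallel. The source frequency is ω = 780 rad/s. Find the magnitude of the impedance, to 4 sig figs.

X_C = 1/(ωC) = 26.54 Ω
Parallel: admittances add. Y = 1/R + jωC
Y = (0.02564 + j0.03767) S
|Y| = 0.04557 S → |Z| = 1/|Y| = 21.94 Ω, ∠Z = −∠Y = -55.76°

21.94 Ω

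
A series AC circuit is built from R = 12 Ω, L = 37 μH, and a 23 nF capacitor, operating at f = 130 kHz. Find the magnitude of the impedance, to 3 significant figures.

25.9 Ω

ω = 2πf = 816800 rad/s
X_L = ωL = 30.2 Ω
X_C = 1/(ωC) = 53.2 Ω
Net reactance X = X_L − X_C = -23.0 Ω
Z = 12.0 − j23.0 Ω
|Z| = √(12.0² + 23.0²) = 25.9 Ω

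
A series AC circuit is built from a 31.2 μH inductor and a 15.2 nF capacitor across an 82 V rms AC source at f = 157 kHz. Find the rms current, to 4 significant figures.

2.283 A

ω = 2πf = 986500 rad/s
X_L = ωL = 30.78 Ω
X_C = 1/(ωC) = 66.69 Ω
Net reactance X = X_L − X_C = -35.91 Ω
Z = − j35.91 Ω
|Z| = √(0² + 35.91²) = 35.91 Ω
I = V/|Z| = 82/35.91 = 2.283 A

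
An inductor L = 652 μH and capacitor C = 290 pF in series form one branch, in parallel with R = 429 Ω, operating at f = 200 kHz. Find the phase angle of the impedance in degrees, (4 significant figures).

-12.57°

ω = 2πf = 1.257e+06 rad/s
X_L = ωL = 819.3 Ω
X_C = 1/(ωC) = 2744 Ω
Branch 1: Z₁ = R = 429.0 Ω
Branch 2 (series LC): Z₂ = j(X_L − X_C) = −j1925 Ω
Parallel: Z = Z₁Z₂/(Z₁+Z₂), |Z| = 418.7 Ω, ∠Z = -12.57°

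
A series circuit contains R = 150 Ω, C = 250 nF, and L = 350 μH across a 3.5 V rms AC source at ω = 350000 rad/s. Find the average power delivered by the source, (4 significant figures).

52.75 mW

X_L = ωL = 122.5 Ω
X_C = 1/(ωC) = 11.43 Ω
Net reactance X = X_L − X_C = 111.1 Ω
Z = 150.0 + j111.1 Ω
|Z| = √(150.0² + 111.1²) = 186.6 Ω
∠Z = arctan(111.1/150.0) = 36.52°
I = V/|Z| = 18.75 mA
P = VI cos φ = 3.5 × 0.01875 × cos(36.52°) = 52.75 mW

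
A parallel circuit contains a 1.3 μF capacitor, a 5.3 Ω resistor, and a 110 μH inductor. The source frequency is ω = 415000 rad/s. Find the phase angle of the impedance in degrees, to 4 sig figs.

-69.97°

X_L = ωL = 45.65 Ω
X_C = 1/(ωC) = 1.854 Ω
Parallel: admittances add. Y = 1/R + 1/(jωL) + jωC
Y = (0.1887 + j0.5176) S
|Y| = 0.5509 S → |Z| = 1/|Y| = 1.815 Ω, ∠Z = −∠Y = -69.97°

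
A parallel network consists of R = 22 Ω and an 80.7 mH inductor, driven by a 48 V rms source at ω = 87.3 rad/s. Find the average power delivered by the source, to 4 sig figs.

X_L = ωL = 7.045 Ω
Parallel: admittances add. Y = 1/R + 1/(jωL)
Y = (0.04545 − j0.1419) S
|Y| = 0.1490 S → |Z| = 1/|Y| = 6.709 Ω, ∠Z = −∠Y = 72.24°
I = V/|Z| = 7.154 A
P = VI cos φ = 48 × 7.154 × cos(72.24°) = 104.7 W

104.7 W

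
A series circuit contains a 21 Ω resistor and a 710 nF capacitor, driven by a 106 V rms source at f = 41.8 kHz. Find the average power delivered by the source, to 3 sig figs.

ω = 2πf = 262600 rad/s
X_C = 1/(ωC) = 5.36 Ω
Z = 21.0 − j5.36 Ω
|Z| = √(21.0² + 5.36²) = 21.7 Ω
∠Z = arctan(-5.36/21.0) = -14.3°
I = V/|Z| = 4.89 A
P = VI cos φ = 106 × 4.89 × cos(-14.3°) = 502 W

502 W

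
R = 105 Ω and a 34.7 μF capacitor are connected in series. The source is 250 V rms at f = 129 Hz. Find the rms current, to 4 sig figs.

2.255 A

ω = 2πf = 810.5 rad/s
X_C = 1/(ωC) = 35.56 Ω
Z = 105.0 − j35.56 Ω
|Z| = √(105.0² + 35.56²) = 110.9 Ω
I = V/|Z| = 250/110.9 = 2.255 A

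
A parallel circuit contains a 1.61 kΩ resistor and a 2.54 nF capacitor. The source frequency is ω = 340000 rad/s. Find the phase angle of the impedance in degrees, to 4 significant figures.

-54.28°

X_C = 1/(ωC) = 1158 Ω
Parallel: admittances add. Y = 1/R + jωC
Y = (0.0006211 + j0.0008636) S
|Y| = 0.001064 S → |Z| = 1/|Y| = 940.1 Ω, ∠Z = −∠Y = -54.28°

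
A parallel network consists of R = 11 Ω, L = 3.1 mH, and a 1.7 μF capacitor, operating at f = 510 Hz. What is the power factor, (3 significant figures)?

0.691

ω = 2πf = 3204 rad/s
X_L = ωL = 9.93 Ω
X_C = 1/(ωC) = 184 Ω
Parallel: admittances add. Y = 1/R + 1/(jωL) + jωC
Y = (0.0909 − j0.0952) S
|Y| = 0.132 S → |Z| = 1/|Y| = 7.60 Ω, ∠Z = −∠Y = 46.3°
cos φ = cos(46.3°) = 0.691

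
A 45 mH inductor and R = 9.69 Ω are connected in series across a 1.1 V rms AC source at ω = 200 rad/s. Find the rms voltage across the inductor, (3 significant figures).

X_L = ωL = 9.00 Ω
Z = 9.69 + j9.00 Ω
|Z| = √(9.69² + 9.00²) = 13.2 Ω
I = V/|Z| = 83.2 mA
V_L = I·|Z_L| = 0.0832 × 9.00 = 0.749 V

0.749 V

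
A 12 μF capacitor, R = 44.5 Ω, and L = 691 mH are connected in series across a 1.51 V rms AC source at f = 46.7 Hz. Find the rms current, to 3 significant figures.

16.3 mA

ω = 2πf = 293.4 rad/s
X_L = ωL = 203 Ω
X_C = 1/(ωC) = 284 Ω
Net reactance X = X_L − X_C = -81.2 Ω
Z = 44.5 − j81.2 Ω
|Z| = √(44.5² + 81.2²) = 92.6 Ω
I = V/|Z| = 1.51/92.6 = 16.3 mA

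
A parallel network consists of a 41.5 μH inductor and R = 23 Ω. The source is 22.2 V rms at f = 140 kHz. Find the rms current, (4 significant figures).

1.141 A

ω = 2πf = 879600 rad/s
X_L = ωL = 36.51 Ω
Parallel: admittances add. Y = 1/R + 1/(jωL)
Y = (0.04348 − j0.02739) S
|Y| = 0.05139 S → |Z| = 1/|Y| = 19.46 Ω, ∠Z = −∠Y = 32.21°
I = V/|Z| = 22.2/19.46 = 1.141 A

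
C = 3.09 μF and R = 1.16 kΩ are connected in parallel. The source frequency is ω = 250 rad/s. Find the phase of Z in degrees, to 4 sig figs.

-41.86°

X_C = 1/(ωC) = 1294 Ω
Parallel: admittances add. Y = 1/R + jωC
Y = (0.0008621 + j0.0007725) S
|Y| = 0.001158 S → |Z| = 1/|Y| = 863.9 Ω, ∠Z = −∠Y = -41.86°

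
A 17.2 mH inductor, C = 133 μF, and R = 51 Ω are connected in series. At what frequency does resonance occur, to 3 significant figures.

105 Hz

ω₀ = 1/√(LC) = 1/√(0.0172 × 0.000133) = 661.2 rad/s
f₀ = ω₀/(2π) = 105 Hz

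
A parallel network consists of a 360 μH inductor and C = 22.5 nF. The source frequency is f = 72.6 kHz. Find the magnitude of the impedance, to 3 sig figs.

240 Ω

ω = 2πf = 456200 rad/s
X_L = ωL = 164 Ω
X_C = 1/(ωC) = 97.4 Ω
Parallel: admittances add. Y = 1/(jωL) + jωC
Y = (0 + j0.00417) S
|Y| = 0.00417 S → |Z| = 1/|Y| = 240 Ω, ∠Z = −∠Y = -90.0°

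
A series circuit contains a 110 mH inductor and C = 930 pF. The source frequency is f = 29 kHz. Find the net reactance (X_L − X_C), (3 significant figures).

14100 Ω

ω = 2πf = 182200 rad/s
X_L = ωL = 20000 Ω
X_C = 1/(ωC) = 5900 Ω
X = 20000 − 5900 = 14100 Ω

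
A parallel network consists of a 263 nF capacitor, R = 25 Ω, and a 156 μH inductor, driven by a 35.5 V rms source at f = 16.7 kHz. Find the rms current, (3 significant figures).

ω = 2πf = 104900 rad/s
X_L = ωL = 16.4 Ω
X_C = 1/(ωC) = 36.2 Ω
Parallel: admittances add. Y = 1/R + 1/(jωL) + jωC
Y = (0.0400 − j0.0335) S
|Y| = 0.0522 S → |Z| = 1/|Y| = 19.2 Ω, ∠Z = −∠Y = 39.9°
I = V/|Z| = 35.5/19.2 = 1.85 A

1.85 A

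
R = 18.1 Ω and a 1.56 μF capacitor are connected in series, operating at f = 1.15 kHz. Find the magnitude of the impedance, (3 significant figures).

90.5 Ω

ω = 2πf = 7226 rad/s
X_C = 1/(ωC) = 88.7 Ω
Z = 18.1 − j88.7 Ω
|Z| = √(18.1² + 88.7²) = 90.5 Ω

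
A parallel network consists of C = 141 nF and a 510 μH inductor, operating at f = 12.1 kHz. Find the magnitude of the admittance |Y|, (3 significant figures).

15.1 mS

ω = 2πf = 76030 rad/s
X_L = ωL = 38.8 Ω
X_C = 1/(ωC) = 93.3 Ω
Parallel: admittances add. Y = 1/(jωL) + jωC
Y = (0 − j0.0151) S
|Y| = 0.0151 S → |Z| = 1/|Y| = 66.4 Ω, ∠Z = −∠Y = 90.0°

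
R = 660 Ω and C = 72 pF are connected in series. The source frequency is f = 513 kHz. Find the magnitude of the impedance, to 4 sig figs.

4359 Ω

ω = 2πf = 3.223e+06 rad/s
X_C = 1/(ωC) = 4309 Ω
Z = 660.0 − j4309 Ω
|Z| = √(660.0² + 4309²) = 4359 Ω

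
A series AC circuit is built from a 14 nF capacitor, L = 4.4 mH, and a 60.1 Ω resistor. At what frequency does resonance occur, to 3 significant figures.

20.3 kHz

ω₀ = 1/√(LC) = 1/√(0.0044 × 1.4e-08) = 127400 rad/s
f₀ = ω₀/(2π) = 20.3 kHz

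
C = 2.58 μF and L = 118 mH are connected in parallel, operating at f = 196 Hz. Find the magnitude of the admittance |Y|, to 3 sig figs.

ω = 2πf = 1232 rad/s
X_L = ωL = 145 Ω
X_C = 1/(ωC) = 315 Ω
Parallel: admittances add. Y = 1/(jωL) + jωC
Y = (0 − j0.00370) S
|Y| = 0.00370 S → |Z| = 1/|Y| = 270 Ω, ∠Z = −∠Y = 90.0°

3.70 mS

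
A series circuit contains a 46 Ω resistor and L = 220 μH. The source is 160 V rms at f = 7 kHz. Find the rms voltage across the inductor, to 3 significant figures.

32.9 V

ω = 2πf = 43980 rad/s
X_L = ωL = 9.68 Ω
Z = 46.0 + j9.68 Ω
|Z| = √(46.0² + 9.68²) = 47.0 Ω
I = V/|Z| = 3.40 A
V_L = I·|Z_L| = 3.40 × 9.68 = 32.9 V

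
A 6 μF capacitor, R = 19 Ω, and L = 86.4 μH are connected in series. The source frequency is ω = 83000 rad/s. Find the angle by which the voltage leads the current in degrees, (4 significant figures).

15.20°

X_L = ωL = 7.171 Ω
X_C = 1/(ωC) = 2.008 Ω
Net reactance X = X_L − X_C = 5.163 Ω
Z = 19.00 + j5.163 Ω
|Z| = √(19.00² + 5.163²) = 19.69 Ω
∠Z = arctan(5.163/19.00) = 15.20°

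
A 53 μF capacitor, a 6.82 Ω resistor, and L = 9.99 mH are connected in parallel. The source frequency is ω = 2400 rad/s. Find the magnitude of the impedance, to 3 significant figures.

5.89 Ω

X_L = ωL = 24.0 Ω
X_C = 1/(ωC) = 7.86 Ω
Parallel: admittances add. Y = 1/R + 1/(jωL) + jωC
Y = (0.147 + j0.0855) S
|Y| = 0.170 S → |Z| = 1/|Y| = 5.89 Ω, ∠Z = −∠Y = -30.2°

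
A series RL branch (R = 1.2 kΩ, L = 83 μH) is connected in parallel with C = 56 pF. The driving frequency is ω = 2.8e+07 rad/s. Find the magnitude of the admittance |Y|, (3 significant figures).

1.24 mS

X_L = ωL = 2320 Ω
X_C = 1/(ωC) = 638 Ω
Branch 1 (R+jX_L): Z₁ = 1200 + j2320 Ω, |Z₁| = 2620 Ω
Branch 2 (−jX_C): Z₂ = −j638 Ω
Parallel: Z = Z₁Z₂/(Z₁+Z₂), |Z| = 806 Ω, ∠Z = -81.9°
|Y| = 1/|Z| = 1.24 mS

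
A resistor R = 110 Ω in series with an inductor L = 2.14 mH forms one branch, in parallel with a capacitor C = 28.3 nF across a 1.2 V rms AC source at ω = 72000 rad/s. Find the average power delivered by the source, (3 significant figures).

X_L = ωL = 154 Ω
X_C = 1/(ωC) = 491 Ω
Branch 1 (R+jX_L): Z₁ = 110 + j154 Ω, |Z₁| = 189 Ω
Branch 2 (−jX_C): Z₂ = −j491 Ω
Parallel: Z = Z₁Z₂/(Z₁+Z₂), |Z| = 262 Ω, ∠Z = 36.4°
I = V/|Z| = 4.57 mA
P = VI cos φ = 1.2 × 0.00457 × cos(36.4°) = 4.42 mW

4.42 mW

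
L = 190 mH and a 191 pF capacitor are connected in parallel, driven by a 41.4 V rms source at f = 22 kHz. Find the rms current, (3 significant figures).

483 μA

ω = 2πf = 138200 rad/s
X_L = ωL = 26300 Ω
X_C = 1/(ωC) = 37900 Ω
Parallel: admittances add. Y = 1/(jωL) + jωC
Y = (0 − j1.17e-05) S
|Y| = 1.17e-05 S → |Z| = 1/|Y| = 85700 Ω, ∠Z = −∠Y = 90.0°
I = V/|Z| = 41.4/85700 = 483 μA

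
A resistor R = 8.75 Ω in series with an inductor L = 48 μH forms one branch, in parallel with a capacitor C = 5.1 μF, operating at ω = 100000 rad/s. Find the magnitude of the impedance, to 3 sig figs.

X_L = ωL = 4.80 Ω
X_C = 1/(ωC) = 1.96 Ω
Branch 1 (R+jX_L): Z₁ = 8.75 + j4.80 Ω, |Z₁| = 9.98 Ω
Branch 2 (−jX_C): Z₂ = −j1.96 Ω
Parallel: Z = Z₁Z₂/(Z₁+Z₂), |Z| = 2.13 Ω, ∠Z = -79.2°

2.13 Ω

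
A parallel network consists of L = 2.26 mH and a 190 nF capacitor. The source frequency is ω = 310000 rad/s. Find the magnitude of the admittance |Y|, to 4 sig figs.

X_L = ωL = 700.6 Ω
X_C = 1/(ωC) = 16.98 Ω
Parallel: admittances add. Y = 1/(jωL) + jωC
Y = (0 + j0.05747) S
|Y| = 0.05747 S → |Z| = 1/|Y| = 17.40 Ω, ∠Z = −∠Y = -90.00°

57.47 mS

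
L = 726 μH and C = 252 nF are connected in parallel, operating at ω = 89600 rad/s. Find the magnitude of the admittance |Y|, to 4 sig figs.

X_L = ωL = 65.05 Ω
X_C = 1/(ωC) = 44.29 Ω
Parallel: admittances add. Y = 1/(jωL) + jωC
Y = (0 + j0.007206) S
|Y| = 0.007206 S → |Z| = 1/|Y| = 138.8 Ω, ∠Z = −∠Y = -90.00°

7.206 mS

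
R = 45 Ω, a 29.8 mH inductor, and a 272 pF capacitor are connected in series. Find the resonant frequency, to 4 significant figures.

ω₀ = 1/√(LC) = 1/√(0.0298 × 2.72e-10) = 351200 rad/s
f₀ = ω₀/(2π) = 55.90 kHz

55.90 kHz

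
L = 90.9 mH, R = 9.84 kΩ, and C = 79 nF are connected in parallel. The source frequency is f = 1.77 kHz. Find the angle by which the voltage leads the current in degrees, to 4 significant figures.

47.43°

ω = 2πf = 11120 rad/s
X_L = ωL = 1011 Ω
X_C = 1/(ωC) = 1138 Ω
Parallel: admittances add. Y = 1/R + 1/(jωL) + jωC
Y = (0.0001016 − j0.0001106) S
|Y| = 0.0001502 S → |Z| = 1/|Y| = 6657 Ω, ∠Z = −∠Y = 47.43°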